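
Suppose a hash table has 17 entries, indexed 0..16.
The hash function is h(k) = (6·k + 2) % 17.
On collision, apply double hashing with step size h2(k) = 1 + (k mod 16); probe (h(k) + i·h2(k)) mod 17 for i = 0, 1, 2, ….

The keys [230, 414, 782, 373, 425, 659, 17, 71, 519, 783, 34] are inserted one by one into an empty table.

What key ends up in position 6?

17

230 hashes to 5; slot 5 is free => place at 5.
414 hashes to 4; slot 4 is free => place at 4.
782 hashes to 2; slot 2 is free => place at 2.
373 hashes to 13; slot 13 is free => place at 13.
425 hashes to 2, h2=10; 2 taken => place at 12.
659 hashes to 12, h2=4; 12 taken => place at 16.
17 hashes to 2, h2=2; 2,4 taken => place at 6.
71 hashes to 3; slot 3 is free => place at 3.
519 hashes to 5, h2=8; 5,13,4,12,3 taken => place at 11.
783 hashes to 8; slot 8 is free => place at 8.
34 hashes to 2, h2=3; 2,5,8,11 taken => place at 14.
Table: [∅, ∅, 782, 71, 414, 230, 17, ∅, 783, ∅, ∅, 519, 425, 373, 34, ∅, 659]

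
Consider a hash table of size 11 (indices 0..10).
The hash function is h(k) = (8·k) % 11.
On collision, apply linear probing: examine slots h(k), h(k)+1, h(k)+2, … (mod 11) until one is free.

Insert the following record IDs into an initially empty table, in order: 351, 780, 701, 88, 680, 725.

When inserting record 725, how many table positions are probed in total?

3

Insert 351: h=3, slot 3 empty => index 3.
Insert 780: h=3, slot 3 occupied => index 4.
Insert 701: h=9, slot 9 empty => index 9.
Insert 88: h=0, slot 0 empty => index 0.
Insert 680: h=6, slot 6 empty => index 6.
Insert 725: h=3, slots 3,4 occupied => index 5.
Table: [88, ., ., 351, 780, 725, 680, ., ., 701, .]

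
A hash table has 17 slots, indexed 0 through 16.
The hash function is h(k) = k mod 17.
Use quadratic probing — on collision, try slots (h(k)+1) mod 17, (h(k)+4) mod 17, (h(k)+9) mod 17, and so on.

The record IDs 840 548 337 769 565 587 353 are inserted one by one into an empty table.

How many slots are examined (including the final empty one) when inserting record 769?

2

Insert 840: h=7, slot 7 empty => index 7.
Insert 548: h=4, slot 4 empty => index 4.
Insert 337: h=14, slot 14 empty => index 14.
Insert 769: h=4, slot 4 occupied => index 5.
Insert 565: h=4, slots 4,5 occupied => index 8.
Insert 587: h=9, slot 9 empty => index 9.
Insert 353: h=13, slot 13 empty => index 13.
Table: [-, -, -, -, 548, 769, -, 840, 565, 587, -, -, -, 353, 337, -, -]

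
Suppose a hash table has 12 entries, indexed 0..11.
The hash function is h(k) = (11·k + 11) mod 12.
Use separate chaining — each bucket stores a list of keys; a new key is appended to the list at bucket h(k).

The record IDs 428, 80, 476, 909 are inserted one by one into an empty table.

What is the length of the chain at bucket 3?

3

Insert 428: h=3, bucket 3 empty -> new chain.
Insert 80: h=3, bucket 3 nonempty -> append to chain.
Insert 476: h=3, bucket 3 nonempty -> append to chain.
Insert 909: h=2, bucket 2 empty -> new chain.
Final buckets:
0: —
1: —
2: 909
3: 428 -> 80 -> 476
4: —
5: —
6: —
7: —
8: —
9: —
10: —
11: —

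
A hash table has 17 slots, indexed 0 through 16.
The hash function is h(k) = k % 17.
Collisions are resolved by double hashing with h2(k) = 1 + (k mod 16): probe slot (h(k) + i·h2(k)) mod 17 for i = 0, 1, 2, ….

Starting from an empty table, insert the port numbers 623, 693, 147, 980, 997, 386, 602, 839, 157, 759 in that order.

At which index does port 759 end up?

2

Insert 623: h=11, slot 11 empty -> index 11.
Insert 693: h=13, slot 13 empty -> index 13.
Insert 147: h=11, h2=4, slot 11 occupied -> index 15.
Insert 980: h=11, h2=5, slot 11 occupied -> index 16.
Insert 997: h=11, h2=6, slot 11 occupied -> index 0.
Insert 386: h=12, slot 12 empty -> index 12.
Insert 602: h=7, slot 7 empty -> index 7.
Insert 839: h=6, slot 6 empty -> index 6.
Insert 157: h=4, slot 4 empty -> index 4.
Insert 759: h=11, h2=8, slot 11 occupied -> index 2.
Table: [997, —, 759, —, 157, —, 839, 602, —, —, —, 623, 386, 693, —, 147, 980]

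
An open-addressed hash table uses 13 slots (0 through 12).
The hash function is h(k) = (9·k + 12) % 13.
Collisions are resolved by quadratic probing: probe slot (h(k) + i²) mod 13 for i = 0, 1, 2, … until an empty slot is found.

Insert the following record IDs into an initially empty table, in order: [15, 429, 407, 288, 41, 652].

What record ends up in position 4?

Insert 15: h=4, slot 4 empty → index 4.
Insert 429: h=12, slot 12 empty → index 12.
Insert 407: h=9, slot 9 empty → index 9.
Insert 288: h=4, slot 4 occupied → index 5.
Insert 41: h=4, slots 4,5 occupied → index 8.
Insert 652: h=4, slots 4,5,8 occupied → index 0.
Table: [652, -, -, -, 15, 288, -, -, 41, 407, -, -, 429]

15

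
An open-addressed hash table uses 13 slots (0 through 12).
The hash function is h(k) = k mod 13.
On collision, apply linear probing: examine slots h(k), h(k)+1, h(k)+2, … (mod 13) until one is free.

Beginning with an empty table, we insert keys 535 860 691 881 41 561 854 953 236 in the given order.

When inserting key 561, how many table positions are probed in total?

535: h=2 → slot 2
860: h=2, probe 2,3 → slot 3
691: h=2, probe 2,3,4 → slot 4
881: h=10 → slot 10
41: h=2, probe 2,3,4,5 → slot 5
561: h=2, probe 2,3,4,5,6 → slot 6
854: h=9 → slot 9
953: h=4, probe 4,5,6,7 → slot 7
236: h=2, probe 2,3,4,5,6,7,8 → slot 8
Table: [-, -, 535, 860, 691, 41, 561, 953, 236, 854, 881, -, -]

5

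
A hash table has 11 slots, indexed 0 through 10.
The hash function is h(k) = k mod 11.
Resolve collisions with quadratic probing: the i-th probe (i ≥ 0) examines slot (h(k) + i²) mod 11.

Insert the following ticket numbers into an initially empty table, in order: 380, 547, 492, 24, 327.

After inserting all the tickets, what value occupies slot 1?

327

380: h=6 → slot 6
547: h=8 → slot 8
492: h=8, probe 8,9 → slot 9
24: h=2 → slot 2
327: h=8, probe 8,9,1 → slot 1
Table: [—, 327, 24, —, —, —, 380, —, 547, 492, —]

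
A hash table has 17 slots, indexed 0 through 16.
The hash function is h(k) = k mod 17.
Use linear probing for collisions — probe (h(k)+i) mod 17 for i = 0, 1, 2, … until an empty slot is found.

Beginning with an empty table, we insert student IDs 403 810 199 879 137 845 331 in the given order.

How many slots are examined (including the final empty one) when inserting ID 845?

Insert 403: h=12, slot 12 empty → index 12.
Insert 810: h=11, slot 11 empty → index 11.
Insert 199: h=12, slot 12 occupied → index 13.
Insert 879: h=12, slots 12,13 occupied → index 14.
Insert 137: h=1, slot 1 empty → index 1.
Insert 845: h=12, slots 12,13,14 occupied → index 15.
Insert 331: h=8, slot 8 empty → index 8.
Table: [—, 137, —, —, —, —, —, —, 331, —, —, 810, 403, 199, 879, 845, —]

4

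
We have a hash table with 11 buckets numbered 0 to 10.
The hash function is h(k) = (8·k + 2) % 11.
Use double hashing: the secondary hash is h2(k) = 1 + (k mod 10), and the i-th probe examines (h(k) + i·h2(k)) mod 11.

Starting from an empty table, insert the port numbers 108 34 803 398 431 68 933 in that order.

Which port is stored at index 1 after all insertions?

108: h=8 -> slot 8
34: h=10 -> slot 10
803: h=2 -> slot 2
398: h=7 -> slot 7
431: h=7, h2=2, probe 7,9 -> slot 9
68: h=7, h2=9, probe 7,5 -> slot 5
933: h=8, h2=4, probe 8,1 -> slot 1
Table: [., 933, 803, ., ., 68, ., 398, 108, 431, 34]

933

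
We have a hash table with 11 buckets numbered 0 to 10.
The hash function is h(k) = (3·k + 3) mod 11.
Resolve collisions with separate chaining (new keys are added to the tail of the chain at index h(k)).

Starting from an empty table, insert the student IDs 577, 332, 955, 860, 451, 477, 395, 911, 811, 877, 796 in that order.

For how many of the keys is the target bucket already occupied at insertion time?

4

577 → bucket 7
332 → bucket 9
955 → bucket 8
860 → bucket 9 (collision)
451 → bucket 3
477 → bucket 4
395 → bucket 0
911 → bucket 8 (collision)
811 → bucket 5
877 → bucket 5 (collision)
796 → bucket 4 (collision)
Final buckets:
0: 395
1: —
2: —
3: 451
4: 477 -> 796
5: 811 -> 877
6: —
7: 577
8: 955 -> 911
9: 332 -> 860
10: —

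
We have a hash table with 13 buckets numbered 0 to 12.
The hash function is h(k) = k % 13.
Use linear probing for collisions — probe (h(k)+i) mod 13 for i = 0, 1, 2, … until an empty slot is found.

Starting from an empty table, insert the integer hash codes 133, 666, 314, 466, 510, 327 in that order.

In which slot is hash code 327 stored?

6

Insert 133: h=3, slot 3 empty -> index 3.
Insert 666: h=3, slot 3 occupied -> index 4.
Insert 314: h=2, slot 2 empty -> index 2.
Insert 466: h=11, slot 11 empty -> index 11.
Insert 510: h=3, slots 3,4 occupied -> index 5.
Insert 327: h=2, slots 2,3,4,5 occupied -> index 6.
Table: [—, —, 314, 133, 666, 510, 327, —, —, —, —, 466, —]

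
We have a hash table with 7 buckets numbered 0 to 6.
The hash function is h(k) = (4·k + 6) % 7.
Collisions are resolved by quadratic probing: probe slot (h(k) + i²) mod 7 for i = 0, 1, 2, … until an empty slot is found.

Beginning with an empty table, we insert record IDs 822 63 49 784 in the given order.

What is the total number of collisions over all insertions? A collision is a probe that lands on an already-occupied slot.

3

Insert 822: h=4, slot 4 empty -> index 4.
Insert 63: h=6, slot 6 empty -> index 6.
Insert 49: h=6, slot 6 occupied -> index 0.
Insert 784: h=6, slots 6,0 occupied -> index 3.
Table: [49, _, _, 784, 822, _, 63]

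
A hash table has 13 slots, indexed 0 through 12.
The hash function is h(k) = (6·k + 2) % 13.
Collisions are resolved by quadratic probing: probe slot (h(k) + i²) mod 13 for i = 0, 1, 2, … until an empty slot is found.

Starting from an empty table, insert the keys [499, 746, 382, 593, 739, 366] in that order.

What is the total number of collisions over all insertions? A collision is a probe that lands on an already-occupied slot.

499: h=6 -> slot 6
746: h=6, probe 6,7 -> slot 7
382: h=6, probe 6,7,10 -> slot 10
593: h=11 -> slot 11
739: h=3 -> slot 3
366: h=1 -> slot 1
Table: [., 366, ., 739, ., ., 499, 746, ., ., 382, 593, .]

3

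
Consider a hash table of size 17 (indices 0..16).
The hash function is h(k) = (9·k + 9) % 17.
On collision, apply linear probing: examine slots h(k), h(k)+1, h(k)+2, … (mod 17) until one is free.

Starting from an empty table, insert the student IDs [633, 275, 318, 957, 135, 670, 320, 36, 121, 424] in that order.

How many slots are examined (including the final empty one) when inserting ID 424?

Insert 633: h=11, slot 11 empty => index 11.
Insert 275: h=2, slot 2 empty => index 2.
Insert 318: h=15, slot 15 empty => index 15.
Insert 957: h=3, slot 3 empty => index 3.
Insert 135: h=0, slot 0 empty => index 0.
Insert 670: h=4, slot 4 empty => index 4.
Insert 320: h=16, slot 16 empty => index 16.
Insert 36: h=10, slot 10 empty => index 10.
Insert 121: h=10, slots 10,11 occupied => index 12.
Insert 424: h=0, slot 0 occupied => index 1.
Table: [135, 424, 275, 957, 670, ∅, ∅, ∅, ∅, ∅, 36, 633, 121, ∅, ∅, 318, 320]

2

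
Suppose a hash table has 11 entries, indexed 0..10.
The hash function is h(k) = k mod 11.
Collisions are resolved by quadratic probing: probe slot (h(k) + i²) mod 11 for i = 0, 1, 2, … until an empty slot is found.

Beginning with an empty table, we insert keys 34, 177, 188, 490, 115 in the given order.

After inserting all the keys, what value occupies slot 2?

177

Insert 34: h=1, slot 1 empty => index 1.
Insert 177: h=1, slot 1 occupied => index 2.
Insert 188: h=1, slots 1,2 occupied => index 5.
Insert 490: h=6, slot 6 empty => index 6.
Insert 115: h=5, slots 5,6 occupied => index 9.
Table: [—, 34, 177, —, —, 188, 490, —, —, 115, —]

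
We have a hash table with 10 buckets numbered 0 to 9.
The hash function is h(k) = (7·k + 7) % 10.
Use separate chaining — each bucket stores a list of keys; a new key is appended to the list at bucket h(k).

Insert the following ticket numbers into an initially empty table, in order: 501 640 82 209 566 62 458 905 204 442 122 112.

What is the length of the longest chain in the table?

Insert 501: h=4, bucket 4 empty → new chain.
Insert 640: h=7, bucket 7 empty → new chain.
Insert 82: h=1, bucket 1 empty → new chain.
Insert 209: h=0, bucket 0 empty → new chain.
Insert 566: h=9, bucket 9 empty → new chain.
Insert 62: h=1, bucket 1 nonempty → append to chain.
Insert 458: h=3, bucket 3 empty → new chain.
Insert 905: h=2, bucket 2 empty → new chain.
Insert 204: h=5, bucket 5 empty → new chain.
Insert 442: h=1, bucket 1 nonempty → append to chain.
Insert 122: h=1, bucket 1 nonempty → append to chain.
Insert 112: h=1, bucket 1 nonempty → append to chain.
Final buckets:
0: 209
1: 82 -> 62 -> 442 -> 122 -> 112
2: 905
3: 458
4: 501
5: 204
6: ∅
7: 640
8: ∅
9: 566

5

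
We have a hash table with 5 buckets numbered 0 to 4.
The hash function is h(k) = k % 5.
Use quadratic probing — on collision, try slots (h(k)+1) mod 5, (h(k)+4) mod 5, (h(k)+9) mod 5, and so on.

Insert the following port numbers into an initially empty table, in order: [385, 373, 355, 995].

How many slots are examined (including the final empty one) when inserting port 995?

3

385: h=0 → slot 0
373: h=3 → slot 3
355: h=0, probe 0,1 → slot 1
995: h=0, probe 0,1,4 → slot 4
Table: [385, 355, -, 373, 995]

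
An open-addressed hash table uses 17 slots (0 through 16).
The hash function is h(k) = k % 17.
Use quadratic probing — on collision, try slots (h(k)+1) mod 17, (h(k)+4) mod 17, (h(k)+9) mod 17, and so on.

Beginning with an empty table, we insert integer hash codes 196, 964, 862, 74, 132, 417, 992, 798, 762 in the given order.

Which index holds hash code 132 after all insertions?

Insert 196: h=9, slot 9 empty -> index 9.
Insert 964: h=12, slot 12 empty -> index 12.
Insert 862: h=12, slot 12 occupied -> index 13.
Insert 74: h=6, slot 6 empty -> index 6.
Insert 132: h=13, slot 13 occupied -> index 14.
Insert 417: h=9, slot 9 occupied -> index 10.
Insert 992: h=6, slot 6 occupied -> index 7.
Insert 798: h=16, slot 16 empty -> index 16.
Insert 762: h=14, slot 14 occupied -> index 15.
Table: [_, _, _, _, _, _, 74, 992, _, 196, 417, _, 964, 862, 132, 762, 798]

14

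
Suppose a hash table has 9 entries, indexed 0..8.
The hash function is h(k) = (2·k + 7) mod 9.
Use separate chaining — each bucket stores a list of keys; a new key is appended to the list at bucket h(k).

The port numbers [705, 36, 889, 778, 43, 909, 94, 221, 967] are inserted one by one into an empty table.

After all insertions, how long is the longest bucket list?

Insert 705: h=4, bucket 4 empty -> new chain.
Insert 36: h=7, bucket 7 empty -> new chain.
Insert 889: h=3, bucket 3 empty -> new chain.
Insert 778: h=6, bucket 6 empty -> new chain.
Insert 43: h=3, bucket 3 nonempty -> append to chain.
Insert 909: h=7, bucket 7 nonempty -> append to chain.
Insert 94: h=6, bucket 6 nonempty -> append to chain.
Insert 221: h=8, bucket 8 empty -> new chain.
Insert 967: h=6, bucket 6 nonempty -> append to chain.
Final buckets:
0: —
1: —
2: —
3: 889 -> 43
4: 705
5: —
6: 778 -> 94 -> 967
7: 36 -> 909
8: 221

3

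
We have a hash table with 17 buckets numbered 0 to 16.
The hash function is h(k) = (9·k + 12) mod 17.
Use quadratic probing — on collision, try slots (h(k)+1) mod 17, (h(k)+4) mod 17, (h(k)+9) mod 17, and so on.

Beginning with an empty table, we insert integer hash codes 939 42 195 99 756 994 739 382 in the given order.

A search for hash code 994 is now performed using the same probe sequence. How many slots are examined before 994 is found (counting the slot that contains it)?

4

Insert 939: h=14, slot 14 empty -> index 14.
Insert 42: h=16, slot 16 empty -> index 16.
Insert 195: h=16, slot 16 occupied -> index 0.
Insert 99: h=2, slot 2 empty -> index 2.
Insert 756: h=16, slots 16,0 occupied -> index 3.
Insert 994: h=16, slots 16,0,3 occupied -> index 8.
Insert 739: h=16, slots 16,0,3,8 occupied -> index 15.
Insert 382: h=16, slots 16,0,3,8,15 occupied -> index 7.
Table: [195, -, 99, 756, -, -, -, 382, 994, -, -, -, -, -, 939, 739, 42]
Lookup 994: h=16, probe 16,0,3,8 → found at 8.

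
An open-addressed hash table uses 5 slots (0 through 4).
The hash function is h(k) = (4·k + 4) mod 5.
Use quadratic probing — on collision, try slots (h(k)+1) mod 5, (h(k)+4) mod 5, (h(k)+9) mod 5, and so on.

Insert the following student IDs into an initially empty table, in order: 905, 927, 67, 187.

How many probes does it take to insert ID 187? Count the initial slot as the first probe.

3

905 hashes to 4; slot 4 is free -> place at 4.
927 hashes to 2; slot 2 is free -> place at 2.
67 hashes to 2; 2 taken -> place at 3.
187 hashes to 2; 2,3 taken -> place at 1.
Table: [—, 187, 927, 67, 905]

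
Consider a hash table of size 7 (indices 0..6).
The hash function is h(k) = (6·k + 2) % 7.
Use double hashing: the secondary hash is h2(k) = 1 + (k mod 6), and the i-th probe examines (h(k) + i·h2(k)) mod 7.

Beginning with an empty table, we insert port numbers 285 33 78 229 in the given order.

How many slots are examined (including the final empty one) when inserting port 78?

285 hashes to 4; slot 4 is free → place at 4.
33 hashes to 4, h2=4; 4 taken → place at 1.
78 hashes to 1, h2=1; 1 taken → place at 2.
229 hashes to 4, h2=2; 4 taken → place at 6.
Table: [_, 33, 78, _, 285, _, 229]

2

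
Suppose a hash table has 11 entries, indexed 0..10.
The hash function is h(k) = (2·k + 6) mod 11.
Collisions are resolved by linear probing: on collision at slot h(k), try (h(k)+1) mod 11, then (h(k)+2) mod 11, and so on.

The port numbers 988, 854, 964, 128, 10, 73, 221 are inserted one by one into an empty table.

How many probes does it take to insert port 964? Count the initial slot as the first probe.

2

988 hashes to 2; slot 2 is free -> place at 2.
854 hashes to 9; slot 9 is free -> place at 9.
964 hashes to 9; 9 taken -> place at 10.
128 hashes to 9; 9,10 taken -> place at 0.
10 hashes to 4; slot 4 is free -> place at 4.
73 hashes to 9; 9,10,0 taken -> place at 1.
221 hashes to 8; slot 8 is free -> place at 8.
Table: [128, 73, 988, —, 10, —, —, —, 221, 854, 964]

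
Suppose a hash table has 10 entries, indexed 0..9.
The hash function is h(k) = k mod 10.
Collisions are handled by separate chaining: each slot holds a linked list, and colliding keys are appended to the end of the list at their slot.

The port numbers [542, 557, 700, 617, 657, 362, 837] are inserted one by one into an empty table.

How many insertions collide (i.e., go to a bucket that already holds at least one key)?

542 → bucket 2
557 → bucket 7
700 → bucket 0
617 → bucket 7 (collision)
657 → bucket 7 (collision)
362 → bucket 2 (collision)
837 → bucket 7 (collision)
Final buckets:
0: 700
1: .
2: 542 -> 362
3: .
4: .
5: .
6: .
7: 557 -> 617 -> 657 -> 837
8: .
9: .

4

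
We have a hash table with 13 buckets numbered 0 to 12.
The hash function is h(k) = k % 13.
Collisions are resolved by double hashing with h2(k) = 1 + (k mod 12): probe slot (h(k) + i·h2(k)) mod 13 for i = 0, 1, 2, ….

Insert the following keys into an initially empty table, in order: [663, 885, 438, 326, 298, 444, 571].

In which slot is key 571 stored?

Insert 663: h=0, slot 0 empty => index 0.
Insert 885: h=1, slot 1 empty => index 1.
Insert 438: h=9, slot 9 empty => index 9.
Insert 326: h=1, h2=3, slot 1 occupied => index 4.
Insert 298: h=12, slot 12 empty => index 12.
Insert 444: h=2, slot 2 empty => index 2.
Insert 571: h=12, h2=8, slot 12 occupied => index 7.
Table: [663, 885, 444, —, 326, —, —, 571, —, 438, —, —, 298]

7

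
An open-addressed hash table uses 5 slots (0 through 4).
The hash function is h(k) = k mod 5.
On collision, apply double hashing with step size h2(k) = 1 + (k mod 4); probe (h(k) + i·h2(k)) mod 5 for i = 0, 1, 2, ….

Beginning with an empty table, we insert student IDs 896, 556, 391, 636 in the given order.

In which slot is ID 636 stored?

3

Insert 896: h=1, slot 1 empty => index 1.
Insert 556: h=1, h2=1, slot 1 occupied => index 2.
Insert 391: h=1, h2=4, slot 1 occupied => index 0.
Insert 636: h=1, h2=1, slots 1,2 occupied => index 3.
Table: [391, 896, 556, 636, —]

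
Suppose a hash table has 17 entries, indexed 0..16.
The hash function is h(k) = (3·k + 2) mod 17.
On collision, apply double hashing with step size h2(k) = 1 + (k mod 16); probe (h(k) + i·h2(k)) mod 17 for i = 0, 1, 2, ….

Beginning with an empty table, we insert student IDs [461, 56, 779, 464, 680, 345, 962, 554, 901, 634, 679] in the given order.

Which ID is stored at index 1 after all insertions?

464

Insert 461: h=8, slot 8 empty => index 8.
Insert 56: h=0, slot 0 empty => index 0.
Insert 779: h=10, slot 10 empty => index 10.
Insert 464: h=0, h2=1, slot 0 occupied => index 1.
Insert 680: h=2, slot 2 empty => index 2.
Insert 345: h=0, h2=10, slots 0,10 occupied => index 3.
Insert 962: h=15, slot 15 empty => index 15.
Insert 554: h=15, h2=11, slot 15 occupied => index 9.
Insert 901: h=2, h2=6, slots 2,8 occupied => index 14.
Insert 634: h=0, h2=11, slot 0 occupied => index 11.
Insert 679: h=16, slot 16 empty => index 16.
Table: [56, 464, 680, 345, ., ., ., ., 461, 554, 779, 634, ., ., 901, 962, 679]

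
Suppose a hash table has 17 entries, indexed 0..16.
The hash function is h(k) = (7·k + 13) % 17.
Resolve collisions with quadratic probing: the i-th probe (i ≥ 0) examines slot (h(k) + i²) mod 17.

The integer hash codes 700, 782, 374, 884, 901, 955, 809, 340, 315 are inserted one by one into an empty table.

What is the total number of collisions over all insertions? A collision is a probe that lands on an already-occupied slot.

14

Insert 700: h=0, slot 0 empty → index 0.
Insert 782: h=13, slot 13 empty → index 13.
Insert 374: h=13, slot 13 occupied → index 14.
Insert 884: h=13, slots 13,14,0 occupied → index 5.
Insert 901: h=13, slots 13,14,0,5 occupied → index 12.
Insert 955: h=0, slot 0 occupied → index 1.
Insert 809: h=15, slot 15 empty → index 15.
Insert 340: h=13, slots 13,14,0,5,12 occupied → index 4.
Insert 315: h=8, slot 8 empty → index 8.
Table: [700, 955, ., ., 340, 884, ., ., 315, ., ., ., 901, 782, 374, 809, .]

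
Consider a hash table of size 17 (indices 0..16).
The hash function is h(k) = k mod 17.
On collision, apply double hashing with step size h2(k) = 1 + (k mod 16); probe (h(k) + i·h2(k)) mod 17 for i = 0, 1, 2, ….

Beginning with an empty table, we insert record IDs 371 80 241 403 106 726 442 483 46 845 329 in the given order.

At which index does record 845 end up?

9

Insert 371: h=14, slot 14 empty => index 14.
Insert 80: h=12, slot 12 empty => index 12.
Insert 241: h=3, slot 3 empty => index 3.
Insert 403: h=12, h2=4, slot 12 occupied => index 16.
Insert 106: h=4, slot 4 empty => index 4.
Insert 726: h=12, h2=7, slot 12 occupied => index 2.
Insert 442: h=0, slot 0 empty => index 0.
Insert 483: h=7, slot 7 empty => index 7.
Insert 46: h=12, h2=15, slot 12 occupied => index 10.
Insert 845: h=12, h2=14, slot 12 occupied => index 9.
Insert 329: h=6, slot 6 empty => index 6.
Table: [442, —, 726, 241, 106, —, 329, 483, —, 845, 46, —, 80, —, 371, —, 403]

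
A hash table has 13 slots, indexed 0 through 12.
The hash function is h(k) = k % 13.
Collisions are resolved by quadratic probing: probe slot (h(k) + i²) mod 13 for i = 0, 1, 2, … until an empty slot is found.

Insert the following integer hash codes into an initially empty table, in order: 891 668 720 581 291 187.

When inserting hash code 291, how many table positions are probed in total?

891 hashes to 7; slot 7 is free → place at 7.
668 hashes to 5; slot 5 is free → place at 5.
720 hashes to 5; 5 taken → place at 6.
581 hashes to 9; slot 9 is free → place at 9.
291 hashes to 5; 5,6,9 taken → place at 1.
187 hashes to 5; 5,6,9,1 taken → place at 8.
Table: [-, 291, -, -, -, 668, 720, 891, 187, 581, -, -, -]

4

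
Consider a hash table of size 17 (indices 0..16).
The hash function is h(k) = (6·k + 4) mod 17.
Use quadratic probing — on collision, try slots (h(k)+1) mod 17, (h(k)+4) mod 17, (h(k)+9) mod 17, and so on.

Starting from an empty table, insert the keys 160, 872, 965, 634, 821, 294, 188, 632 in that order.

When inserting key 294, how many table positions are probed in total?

160 hashes to 12; slot 12 is free => place at 12.
872 hashes to 0; slot 0 is free => place at 0.
965 hashes to 14; slot 14 is free => place at 14.
634 hashes to 0; 0 taken => place at 1.
821 hashes to 0; 0,1 taken => place at 4.
294 hashes to 0; 0,1,4 taken => place at 9.
188 hashes to 10; slot 10 is free => place at 10.
632 hashes to 5; slot 5 is free => place at 5.
Table: [872, 634, ∅, ∅, 821, 632, ∅, ∅, ∅, 294, 188, ∅, 160, ∅, 965, ∅, ∅]

4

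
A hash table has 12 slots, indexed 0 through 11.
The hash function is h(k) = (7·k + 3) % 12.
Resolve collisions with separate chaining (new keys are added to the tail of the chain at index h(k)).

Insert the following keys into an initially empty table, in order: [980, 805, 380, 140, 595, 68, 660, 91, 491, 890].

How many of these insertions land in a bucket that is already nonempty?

Insert 980: h=11, bucket 11 empty → new chain.
Insert 805: h=10, bucket 10 empty → new chain.
Insert 380: h=11, bucket 11 nonempty → append to chain.
Insert 140: h=11, bucket 11 nonempty → append to chain.
Insert 595: h=4, bucket 4 empty → new chain.
Insert 68: h=11, bucket 11 nonempty → append to chain.
Insert 660: h=3, bucket 3 empty → new chain.
Insert 91: h=4, bucket 4 nonempty → append to chain.
Insert 491: h=8, bucket 8 empty → new chain.
Insert 890: h=5, bucket 5 empty → new chain.
Final buckets:
0: -
1: -
2: -
3: 660
4: 595 -> 91
5: 890
6: -
7: -
8: 491
9: -
10: 805
11: 980 -> 380 -> 140 -> 68

4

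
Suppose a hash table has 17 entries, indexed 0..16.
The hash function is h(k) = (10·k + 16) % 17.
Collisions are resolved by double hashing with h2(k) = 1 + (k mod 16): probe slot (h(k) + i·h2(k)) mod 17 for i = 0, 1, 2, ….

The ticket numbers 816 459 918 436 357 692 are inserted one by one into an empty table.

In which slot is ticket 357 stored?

5

816 hashes to 16; slot 16 is free → place at 16.
459 hashes to 16, h2=12; 16 taken → place at 11.
918 hashes to 16, h2=7; 16 taken → place at 6.
436 hashes to 7; slot 7 is free → place at 7.
357 hashes to 16, h2=6; 16 taken → place at 5.
692 hashes to 0; slot 0 is free → place at 0.
Table: [692, ∅, ∅, ∅, ∅, 357, 918, 436, ∅, ∅, ∅, 459, ∅, ∅, ∅, ∅, 816]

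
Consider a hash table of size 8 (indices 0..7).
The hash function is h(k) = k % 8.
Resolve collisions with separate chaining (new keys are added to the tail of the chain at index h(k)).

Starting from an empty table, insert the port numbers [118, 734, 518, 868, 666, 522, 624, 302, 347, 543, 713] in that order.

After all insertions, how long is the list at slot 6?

4

Insert 118: h=6, bucket 6 empty → new chain.
Insert 734: h=6, bucket 6 nonempty → append to chain.
Insert 518: h=6, bucket 6 nonempty → append to chain.
Insert 868: h=4, bucket 4 empty → new chain.
Insert 666: h=2, bucket 2 empty → new chain.
Insert 522: h=2, bucket 2 nonempty → append to chain.
Insert 624: h=0, bucket 0 empty → new chain.
Insert 302: h=6, bucket 6 nonempty → append to chain.
Insert 347: h=3, bucket 3 empty → new chain.
Insert 543: h=7, bucket 7 empty → new chain.
Insert 713: h=1, bucket 1 empty → new chain.
Final buckets:
0: 624
1: 713
2: 666 -> 522
3: 347
4: 868
5: _
6: 118 -> 734 -> 518 -> 302
7: 543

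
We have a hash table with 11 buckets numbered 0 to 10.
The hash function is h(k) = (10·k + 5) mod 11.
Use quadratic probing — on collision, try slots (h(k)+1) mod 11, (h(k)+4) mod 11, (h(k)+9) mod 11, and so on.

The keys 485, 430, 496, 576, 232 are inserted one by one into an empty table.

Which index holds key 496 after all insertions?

8

485 hashes to 4; slot 4 is free => place at 4.
430 hashes to 4; 4 taken => place at 5.
496 hashes to 4; 4,5 taken => place at 8.
576 hashes to 1; slot 1 is free => place at 1.
232 hashes to 4; 4,5,8 taken => place at 2.
Table: [-, 576, 232, -, 485, 430, -, -, 496, -, -]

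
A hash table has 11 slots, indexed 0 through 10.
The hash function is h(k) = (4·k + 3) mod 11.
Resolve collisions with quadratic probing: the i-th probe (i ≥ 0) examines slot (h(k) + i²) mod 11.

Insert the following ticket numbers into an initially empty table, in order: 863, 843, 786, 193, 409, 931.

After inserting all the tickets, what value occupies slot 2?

863: h=1 → slot 1
843: h=9 → slot 9
786: h=1, probe 1,2 → slot 2
193: h=5 → slot 5
409: h=0 → slot 0
931: h=9, probe 9,10 → slot 10
Table: [409, 863, 786, ∅, ∅, 193, ∅, ∅, ∅, 843, 931]

786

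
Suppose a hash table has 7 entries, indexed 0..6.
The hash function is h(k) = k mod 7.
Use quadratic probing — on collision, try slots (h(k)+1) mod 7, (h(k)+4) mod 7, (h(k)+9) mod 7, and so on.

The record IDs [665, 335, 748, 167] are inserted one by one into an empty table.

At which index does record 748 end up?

Insert 665: h=0, slot 0 empty => index 0.
Insert 335: h=6, slot 6 empty => index 6.
Insert 748: h=6, slots 6,0 occupied => index 3.
Insert 167: h=6, slots 6,0,3 occupied => index 1.
Table: [665, 167, ∅, 748, ∅, ∅, 335]

3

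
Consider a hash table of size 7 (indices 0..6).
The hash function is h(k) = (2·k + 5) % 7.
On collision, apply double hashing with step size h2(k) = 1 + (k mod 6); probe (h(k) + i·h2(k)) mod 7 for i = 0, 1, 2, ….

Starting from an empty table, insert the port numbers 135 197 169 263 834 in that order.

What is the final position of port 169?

135 hashes to 2; slot 2 is free → place at 2.
197 hashes to 0; slot 0 is free → place at 0.
169 hashes to 0, h2=2; 0,2 taken → place at 4.
263 hashes to 6; slot 6 is free → place at 6.
834 hashes to 0, h2=1; 0 taken → place at 1.
Table: [197, 834, 135, _, 169, _, 263]

4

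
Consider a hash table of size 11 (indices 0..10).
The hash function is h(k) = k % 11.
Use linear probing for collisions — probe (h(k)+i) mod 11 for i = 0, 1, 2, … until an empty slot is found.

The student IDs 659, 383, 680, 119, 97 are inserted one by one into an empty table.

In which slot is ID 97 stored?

2

659 hashes to 10; slot 10 is free => place at 10.
383 hashes to 9; slot 9 is free => place at 9.
680 hashes to 9; 9,10 taken => place at 0.
119 hashes to 9; 9,10,0 taken => place at 1.
97 hashes to 9; 9,10,0,1 taken => place at 2.
Table: [680, 119, 97, —, —, —, —, —, —, 383, 659]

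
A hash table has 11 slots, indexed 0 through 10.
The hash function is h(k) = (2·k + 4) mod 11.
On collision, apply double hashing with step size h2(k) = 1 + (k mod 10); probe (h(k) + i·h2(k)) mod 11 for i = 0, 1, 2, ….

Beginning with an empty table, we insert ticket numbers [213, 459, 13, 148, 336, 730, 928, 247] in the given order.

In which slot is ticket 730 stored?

2

213: h=1 → slot 1
459: h=9 → slot 9
13: h=8 → slot 8
148: h=3 → slot 3
336: h=5 → slot 5
730: h=1, h2=1, probe 1,2 → slot 2
928: h=1, h2=9, probe 1,10 → slot 10
247: h=3, h2=8, probe 3,0 → slot 0
Table: [247, 213, 730, 148, _, 336, _, _, 13, 459, 928]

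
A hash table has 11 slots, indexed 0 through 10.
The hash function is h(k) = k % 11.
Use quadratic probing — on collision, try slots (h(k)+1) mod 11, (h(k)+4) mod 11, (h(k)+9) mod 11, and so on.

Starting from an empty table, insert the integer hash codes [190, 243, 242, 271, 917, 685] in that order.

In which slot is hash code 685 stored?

8

Insert 190: h=3, slot 3 empty → index 3.
Insert 243: h=1, slot 1 empty → index 1.
Insert 242: h=0, slot 0 empty → index 0.
Insert 271: h=7, slot 7 empty → index 7.
Insert 917: h=4, slot 4 empty → index 4.
Insert 685: h=3, slots 3,4,7,1 occupied → index 8.
Table: [242, 243, -, 190, 917, -, -, 271, 685, -, -]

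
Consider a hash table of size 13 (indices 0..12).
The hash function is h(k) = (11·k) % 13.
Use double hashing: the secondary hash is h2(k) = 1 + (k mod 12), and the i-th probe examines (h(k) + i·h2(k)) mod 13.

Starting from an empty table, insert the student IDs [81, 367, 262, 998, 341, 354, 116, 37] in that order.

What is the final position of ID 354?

81 hashes to 7; slot 7 is free → place at 7.
367 hashes to 7, h2=8; 7 taken → place at 2.
262 hashes to 9; slot 9 is free → place at 9.
998 hashes to 6; slot 6 is free → place at 6.
341 hashes to 7, h2=6; 7 taken → place at 0.
354 hashes to 7, h2=7; 7 taken → place at 1.
116 hashes to 2, h2=9; 2 taken → place at 11.
37 hashes to 4; slot 4 is free → place at 4.
Table: [341, 354, 367, ., 37, ., 998, 81, ., 262, ., 116, .]

1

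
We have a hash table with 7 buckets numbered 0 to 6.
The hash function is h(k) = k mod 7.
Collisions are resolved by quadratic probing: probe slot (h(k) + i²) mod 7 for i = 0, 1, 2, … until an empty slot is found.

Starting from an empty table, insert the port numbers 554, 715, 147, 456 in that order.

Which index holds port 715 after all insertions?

2

Insert 554: h=1, slot 1 empty → index 1.
Insert 715: h=1, slot 1 occupied → index 2.
Insert 147: h=0, slot 0 empty → index 0.
Insert 456: h=1, slots 1,2 occupied → index 5.
Table: [147, 554, 715, _, _, 456, _]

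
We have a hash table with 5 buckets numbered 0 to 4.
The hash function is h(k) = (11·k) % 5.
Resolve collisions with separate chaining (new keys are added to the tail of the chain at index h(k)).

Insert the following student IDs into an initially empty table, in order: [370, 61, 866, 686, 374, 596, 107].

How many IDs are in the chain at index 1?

370 → bucket 0
61 → bucket 1
866 → bucket 1 (collision)
686 → bucket 1 (collision)
374 → bucket 4
596 → bucket 1 (collision)
107 → bucket 2
Final buckets:
0: 370
1: 61 -> 866 -> 686 -> 596
2: 107
3: ∅
4: 374

4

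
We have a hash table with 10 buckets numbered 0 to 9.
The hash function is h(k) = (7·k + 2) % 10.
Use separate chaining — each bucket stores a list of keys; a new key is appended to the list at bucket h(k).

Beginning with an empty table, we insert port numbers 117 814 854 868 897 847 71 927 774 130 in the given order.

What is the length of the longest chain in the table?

117 -> bucket 1
814 -> bucket 0
854 -> bucket 0 (collision)
868 -> bucket 8
897 -> bucket 1 (collision)
847 -> bucket 1 (collision)
71 -> bucket 9
927 -> bucket 1 (collision)
774 -> bucket 0 (collision)
130 -> bucket 2
Final buckets:
0: 814 -> 854 -> 774
1: 117 -> 897 -> 847 -> 927
2: 130
3: —
4: —
5: —
6: —
7: —
8: 868
9: 71

4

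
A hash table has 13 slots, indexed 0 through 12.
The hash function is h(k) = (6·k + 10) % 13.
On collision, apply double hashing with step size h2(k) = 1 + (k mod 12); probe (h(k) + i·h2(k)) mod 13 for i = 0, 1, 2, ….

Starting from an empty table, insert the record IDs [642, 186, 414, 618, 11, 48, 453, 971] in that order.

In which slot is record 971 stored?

9

642: h=1 => slot 1
186: h=8 => slot 8
414: h=11 => slot 11
618: h=0 => slot 0
11: h=11, h2=12, probe 11,10 => slot 10
48: h=12 => slot 12
453: h=11, h2=10, probe 11,8,5 => slot 5
971: h=12, h2=12, probe 12,11,10,9 => slot 9
Table: [618, 642, —, —, —, 453, —, —, 186, 971, 11, 414, 48]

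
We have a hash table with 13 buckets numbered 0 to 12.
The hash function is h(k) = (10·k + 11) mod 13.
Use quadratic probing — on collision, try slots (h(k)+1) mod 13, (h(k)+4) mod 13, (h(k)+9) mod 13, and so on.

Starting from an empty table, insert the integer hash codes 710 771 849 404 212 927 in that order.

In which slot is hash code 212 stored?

710 hashes to 0; slot 0 is free → place at 0.
771 hashes to 12; slot 12 is free → place at 12.
849 hashes to 12; 12,0 taken → place at 3.
404 hashes to 8; slot 8 is free → place at 8.
212 hashes to 12; 12,0,3,8 taken → place at 2.
927 hashes to 12; 12,0,3,8,2 taken → place at 11.
Table: [710, ., 212, 849, ., ., ., ., 404, ., ., 927, 771]

2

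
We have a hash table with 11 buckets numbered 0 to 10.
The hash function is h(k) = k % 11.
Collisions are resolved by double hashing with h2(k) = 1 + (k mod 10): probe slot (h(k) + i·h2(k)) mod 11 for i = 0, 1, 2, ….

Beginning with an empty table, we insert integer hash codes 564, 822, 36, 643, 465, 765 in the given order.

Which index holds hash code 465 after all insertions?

564: h=3 => slot 3
822: h=8 => slot 8
36: h=3, h2=7, probe 3,10 => slot 10
643: h=5 => slot 5
465: h=3, h2=6, probe 3,9 => slot 9
765: h=6 => slot 6
Table: [-, -, -, 564, -, 643, 765, -, 822, 465, 36]

9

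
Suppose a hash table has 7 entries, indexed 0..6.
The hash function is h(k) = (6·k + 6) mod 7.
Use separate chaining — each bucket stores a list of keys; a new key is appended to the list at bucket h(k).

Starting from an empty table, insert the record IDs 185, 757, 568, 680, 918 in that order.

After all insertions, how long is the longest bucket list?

4

185 → bucket 3
757 → bucket 5
568 → bucket 5 (collision)
680 → bucket 5 (collision)
918 → bucket 5 (collision)
Final buckets:
0: _
1: _
2: _
3: 185
4: _
5: 757 -> 568 -> 680 -> 918
6: _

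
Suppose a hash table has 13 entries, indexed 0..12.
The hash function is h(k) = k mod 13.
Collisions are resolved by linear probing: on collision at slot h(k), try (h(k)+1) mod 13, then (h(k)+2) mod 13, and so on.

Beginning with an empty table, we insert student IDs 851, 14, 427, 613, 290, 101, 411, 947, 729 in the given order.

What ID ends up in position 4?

851: h=6 → slot 6
14: h=1 → slot 1
427: h=11 → slot 11
613: h=2 → slot 2
290: h=4 → slot 4
101: h=10 → slot 10
411: h=8 → slot 8
947: h=11, probe 11,12 → slot 12
729: h=1, probe 1,2,3 → slot 3
Table: [_, 14, 613, 729, 290, _, 851, _, 411, _, 101, 427, 947]

290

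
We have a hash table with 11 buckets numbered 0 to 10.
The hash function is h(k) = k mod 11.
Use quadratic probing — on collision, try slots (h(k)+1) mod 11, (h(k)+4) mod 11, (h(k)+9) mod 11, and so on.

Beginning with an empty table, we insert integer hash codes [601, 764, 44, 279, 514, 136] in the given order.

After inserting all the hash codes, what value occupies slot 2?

136

Insert 601: h=7, slot 7 empty => index 7.
Insert 764: h=5, slot 5 empty => index 5.
Insert 44: h=0, slot 0 empty => index 0.
Insert 279: h=4, slot 4 empty => index 4.
Insert 514: h=8, slot 8 empty => index 8.
Insert 136: h=4, slots 4,5,8 occupied => index 2.
Table: [44, -, 136, -, 279, 764, -, 601, 514, -, -]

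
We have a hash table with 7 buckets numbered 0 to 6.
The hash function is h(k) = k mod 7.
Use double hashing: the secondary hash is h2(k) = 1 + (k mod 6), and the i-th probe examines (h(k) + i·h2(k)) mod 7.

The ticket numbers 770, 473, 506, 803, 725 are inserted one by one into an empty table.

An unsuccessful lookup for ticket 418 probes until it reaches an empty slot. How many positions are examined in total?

3

770 hashes to 0; slot 0 is free -> place at 0.
473 hashes to 4; slot 4 is free -> place at 4.
506 hashes to 2; slot 2 is free -> place at 2.
803 hashes to 5; slot 5 is free -> place at 5.
725 hashes to 4, h2=6; 4 taken -> place at 3.
Table: [770, _, 506, 725, 473, 803, _]
Lookup 418: h=5, h2=5, probe 5,3,1 → slot 1 empty, not found.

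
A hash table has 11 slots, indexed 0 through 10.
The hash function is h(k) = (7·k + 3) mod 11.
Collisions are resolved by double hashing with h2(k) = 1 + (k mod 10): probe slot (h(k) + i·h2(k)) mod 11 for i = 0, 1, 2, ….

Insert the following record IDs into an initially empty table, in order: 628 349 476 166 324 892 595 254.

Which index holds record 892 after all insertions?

8

Insert 628: h=10, slot 10 empty => index 10.
Insert 349: h=4, slot 4 empty => index 4.
Insert 476: h=2, slot 2 empty => index 2.
Insert 166: h=10, h2=7, slot 10 occupied => index 6.
Insert 324: h=5, slot 5 empty => index 5.
Insert 892: h=10, h2=3, slots 10,2,5 occupied => index 8.
Insert 595: h=10, h2=6, slots 10,5 occupied => index 0.
Insert 254: h=10, h2=5, slots 10,4 occupied => index 9.
Table: [595, _, 476, _, 349, 324, 166, _, 892, 254, 628]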